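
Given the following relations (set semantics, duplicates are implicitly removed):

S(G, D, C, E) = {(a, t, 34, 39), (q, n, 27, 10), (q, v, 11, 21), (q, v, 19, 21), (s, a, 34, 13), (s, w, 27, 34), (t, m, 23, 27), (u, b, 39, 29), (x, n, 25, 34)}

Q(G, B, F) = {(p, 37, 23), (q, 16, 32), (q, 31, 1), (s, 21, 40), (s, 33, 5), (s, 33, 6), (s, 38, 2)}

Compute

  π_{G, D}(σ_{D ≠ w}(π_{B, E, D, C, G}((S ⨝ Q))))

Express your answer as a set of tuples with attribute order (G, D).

{(q, n), (q, v), (s, a)}

Natural join on G: {(q, n, 27, 10, 16, 32), (q, n, 27, 10, 31, 1), (q, v, 11, 21, 16, 32), (q, v, 11, 21, 31, 1), (q, v, 19, 21, 16, 32), (q, v, 19, 21, 31, 1), (s, a, 34, 13, 21, 40), (s, a, 34, 13, 33, 5), (s, a, 34, 13, 33, 6), (s, a, 34, 13, 38, 2), (s, w, 27, 34, 21, 40), (s, w, 27, 34, 33, 5), (s, w, 27, 34, 33, 6), (s, w, 27, 34, 38, 2)}
π[B, E, D, C, G]: project onto (B, E, D, C, G) (2 duplicate(s) eliminated) → {(16, 10, n, 27, q), (16, 21, v, 11, q), (16, 21, v, 19, q), (21, 13, a, 34, s), (21, 34, w, 27, s), (31, 10, n, 27, q), (31, 21, v, 11, q), (31, 21, v, 19, q), (33, 13, a, 34, s), (33, 34, w, 27, s), (38, 13, a, 34, s), (38, 34, w, 27, s)}
Selection D ≠ w: {(16, 10, n, 27, q), (16, 21, v, 11, q), (16, 21, v, 19, q), (21, 13, a, 34, s), (31, 10, n, 27, q), (31, 21, v, 11, q), (31, 21, v, 19, q), (33, 13, a, 34, s), (38, 13, a, 34, s)}
π[G, D]: project onto (G, D) (6 duplicate(s) eliminated) → {(q, n), (q, v), (s, a)}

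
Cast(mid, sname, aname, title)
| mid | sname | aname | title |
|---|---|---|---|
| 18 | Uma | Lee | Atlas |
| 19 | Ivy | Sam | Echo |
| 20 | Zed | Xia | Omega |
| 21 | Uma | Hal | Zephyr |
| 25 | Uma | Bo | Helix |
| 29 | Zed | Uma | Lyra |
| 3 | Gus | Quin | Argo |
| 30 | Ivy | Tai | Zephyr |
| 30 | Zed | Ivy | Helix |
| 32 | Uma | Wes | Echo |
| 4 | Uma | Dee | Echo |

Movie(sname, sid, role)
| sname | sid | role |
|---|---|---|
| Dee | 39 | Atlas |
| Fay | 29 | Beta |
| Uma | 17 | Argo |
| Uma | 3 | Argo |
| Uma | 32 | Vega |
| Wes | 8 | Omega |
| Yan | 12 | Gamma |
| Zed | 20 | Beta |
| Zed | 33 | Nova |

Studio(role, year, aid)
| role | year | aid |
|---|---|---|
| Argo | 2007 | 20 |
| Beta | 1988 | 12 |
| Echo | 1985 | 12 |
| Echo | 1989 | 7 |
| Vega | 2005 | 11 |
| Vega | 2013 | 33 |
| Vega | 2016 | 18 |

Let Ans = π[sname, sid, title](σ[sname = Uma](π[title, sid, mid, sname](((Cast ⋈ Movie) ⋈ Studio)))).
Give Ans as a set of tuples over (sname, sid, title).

Joining Cast and Movie on sname yields {(18, Uma, Lee, Atlas, 17, Argo), (18, Uma, Lee, Atlas, 3, Argo), (18, Uma, Lee, Atlas, 32, Vega), (20, Zed, Xia, Omega, 20, Beta), (20, Zed, Xia, Omega, 33, Nova), (21, Uma, Hal, Zephyr, 17, Argo), (21, Uma, Hal, Zephyr, 3, Argo), (21, Uma, Hal, Zephyr, 32, Vega), (25, Uma, Bo, Helix, 17, Argo), (25, Uma, Bo, Helix, 3, Argo), (25, Uma, Bo, Helix, 32, Vega), (29, Zed, Uma, Lyra, 20, Beta), (29, Zed, Uma, Lyra, 33, Nova), (30, Zed, Ivy, Helix, 20, Beta), (30, Zed, Ivy, Helix, 33, Nova), (32, Uma, Wes, Echo, 17, Argo), (32, Uma, Wes, Echo, 3, Argo), (32, Uma, Wes, Echo, 32, Vega), (4, Uma, Dee, Echo, 17, Argo), (4, Uma, Dee, Echo, 3, Argo), (4, Uma, Dee, Echo, 32, Vega)}.
Joining (Cast ⋈ Movie) and Studio on role yields {(18, Uma, Lee, Atlas, 17, Argo, 2007, 20), (18, Uma, Lee, Atlas, 3, Argo, 2007, 20), (18, Uma, Lee, Atlas, 32, Vega, 2005, 11), (18, Uma, Lee, Atlas, 32, Vega, 2013, 33), (18, Uma, Lee, Atlas, 32, Vega, 2016, 18), (20, Zed, Xia, Omega, 20, Beta, 1988, 12), (21, Uma, Hal, Zephyr, 17, Argo, 2007, 20), (21, Uma, Hal, Zephyr, 3, Argo, 2007, 20), (21, Uma, Hal, Zephyr, 32, Vega, 2005, 11), (21, Uma, Hal, Zephyr, 32, Vega, 2013, 33), (21, Uma, Hal, Zephyr, 32, Vega, 2016, 18), (25, Uma, Bo, Helix, 17, Argo, 2007, 20), (25, Uma, Bo, Helix, 3, Argo, 2007, 20), (25, Uma, Bo, Helix, 32, Vega, 2005, 11), (25, Uma, Bo, Helix, 32, Vega, 2013, 33), (25, Uma, Bo, Helix, 32, Vega, 2016, 18), (29, Zed, Uma, Lyra, 20, Beta, 1988, 12), (30, Zed, Ivy, Helix, 20, Beta, 1988, 12), (32, Uma, Wes, Echo, 17, Argo, 2007, 20), (32, Uma, Wes, Echo, 3, Argo, 2007, 20), (32, Uma, Wes, Echo, 32, Vega, 2005, 11), (32, Uma, Wes, Echo, 32, Vega, 2013, 33), (32, Uma, Wes, Echo, 32, Vega, 2016, 18), (4, Uma, Dee, Echo, 17, Argo, 2007, 20), (4, Uma, Dee, Echo, 3, Argo, 2007, 20), (4, Uma, Dee, Echo, 32, Vega, 2005, 11), (4, Uma, Dee, Echo, 32, Vega, 2013, 33), (4, Uma, Dee, Echo, 32, Vega, 2016, 18)}.
π_{title, sid, mid, sname} gives {(Atlas, 17, 18, Uma), (Atlas, 3, 18, Uma), (Atlas, 32, 18, Uma), (Echo, 17, 32, Uma), (Echo, 17, 4, Uma), (Echo, 3, 32, Uma), (Echo, 3, 4, Uma), (Echo, 32, 32, Uma), (Echo, 32, 4, Uma), (Helix, 17, 25, Uma), (Helix, 20, 30, Zed), (Helix, 3, 25, Uma), (Helix, 32, 25, Uma), (Lyra, 20, 29, Zed), (Omega, 20, 20, Zed), (Zephyr, 17, 21, Uma), (Zephyr, 3, 21, Uma), (Zephyr, 32, 21, Uma)} (10 duplicate(s) eliminated).
σ[sname = Uma]: keep tuples satisfying sname = Uma → {(Atlas, 17, 18, Uma), (Atlas, 3, 18, Uma), (Atlas, 32, 18, Uma), (Echo, 17, 32, Uma), (Echo, 17, 4, Uma), (Echo, 3, 32, Uma), (Echo, 3, 4, Uma), (Echo, 32, 32, Uma), (Echo, 32, 4, Uma), (Helix, 17, 25, Uma), (Helix, 3, 25, Uma), (Helix, 32, 25, Uma), (Zephyr, 17, 21, Uma), (Zephyr, 3, 21, Uma), (Zephyr, 32, 21, Uma)}
π_{sname, sid, title} gives {(Uma, 17, Atlas), (Uma, 17, Echo), (Uma, 17, Helix), (Uma, 17, Zephyr), (Uma, 3, Atlas), (Uma, 3, Echo), (Uma, 3, Helix), (Uma, 3, Zephyr), (Uma, 32, Atlas), (Uma, 32, Echo), (Uma, 32, Helix), (Uma, 32, Zephyr)} (3 duplicate(s) eliminated).

{(Uma, 17, Atlas), (Uma, 17, Echo), (Uma, 17, Helix), (Uma, 17, Zephyr), (Uma, 3, Atlas), (Uma, 3, Echo), (Uma, 3, Helix), (Uma, 3, Zephyr), (Uma, 32, Atlas), (Uma, 32, Echo), (Uma, 32, Helix), (Uma, 32, Zephyr)}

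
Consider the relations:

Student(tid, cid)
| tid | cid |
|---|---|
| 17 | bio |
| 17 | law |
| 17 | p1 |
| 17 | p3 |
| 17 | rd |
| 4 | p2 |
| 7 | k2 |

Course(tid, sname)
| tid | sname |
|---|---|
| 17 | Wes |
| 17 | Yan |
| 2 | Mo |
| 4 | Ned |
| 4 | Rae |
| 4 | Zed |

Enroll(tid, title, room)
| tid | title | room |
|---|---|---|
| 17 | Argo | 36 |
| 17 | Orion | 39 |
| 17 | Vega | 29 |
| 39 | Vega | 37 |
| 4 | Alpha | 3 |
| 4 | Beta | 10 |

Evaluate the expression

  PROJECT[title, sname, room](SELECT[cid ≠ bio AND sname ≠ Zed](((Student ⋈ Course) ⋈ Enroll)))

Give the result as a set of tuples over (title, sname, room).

{(Alpha, Ned, 3), (Alpha, Rae, 3), (Argo, Wes, 36), (Argo, Yan, 36), (Beta, Ned, 10), (Beta, Rae, 10), (Orion, Wes, 39), (Orion, Yan, 39), (Vega, Wes, 29), (Vega, Yan, 29)}

Student ⋈ Course (natural join on tid): {(17, bio, Wes), (17, bio, Yan), (17, law, Wes), (17, law, Yan), (17, p1, Wes), (17, p1, Yan), (17, p3, Wes), (17, p3, Yan), (17, rd, Wes), (17, rd, Yan), (4, p2, Ned), (4, p2, Rae), (4, p2, Zed)}
(Student ⋈ Course) ⋈ Enroll (natural join on tid): {(17, bio, Wes, Argo, 36), (17, bio, Wes, Orion, 39), (17, bio, Wes, Vega, 29), (17, bio, Yan, Argo, 36), (17, bio, Yan, Orion, 39), (17, bio, Yan, Vega, 29), (17, law, Wes, Argo, 36), (17, law, Wes, Orion, 39), (17, law, Wes, Vega, 29), (17, law, Yan, Argo, 36), (17, law, Yan, Orion, 39), (17, law, Yan, Vega, 29), (17, p1, Wes, Argo, 36), (17, p1, Wes, Orion, 39), (17, p1, Wes, Vega, 29), (17, p1, Yan, Argo, 36), (17, p1, Yan, Orion, 39), (17, p1, Yan, Vega, 29), (17, p3, Wes, Argo, 36), (17, p3, Wes, Orion, 39), (17, p3, Wes, Vega, 29), (17, p3, Yan, Argo, 36), (17, p3, Yan, Orion, 39), (17, p3, Yan, Vega, 29), (17, rd, Wes, Argo, 36), (17, rd, Wes, Orion, 39), (17, rd, Wes, Vega, 29), (17, rd, Yan, Argo, 36), (17, rd, Yan, Orion, 39), (17, rd, Yan, Vega, 29), (4, p2, Ned, Alpha, 3), (4, p2, Ned, Beta, 10), (4, p2, Rae, Alpha, 3), (4, p2, Rae, Beta, 10), (4, p2, Zed, Alpha, 3), (4, p2, Zed, Beta, 10)}
Apply σ_{cid ≠ bio AND sname ≠ Zed}; surviving tuples: {(17, law, Wes, Argo, 36), (17, law, Wes, Orion, 39), (17, law, Wes, Vega, 29), (17, law, Yan, Argo, 36), (17, law, Yan, Orion, 39), (17, law, Yan, Vega, 29), (17, p1, Wes, Argo, 36), (17, p1, Wes, Orion, 39), (17, p1, Wes, Vega, 29), (17, p1, Yan, Argo, 36), (17, p1, Yan, Orion, 39), (17, p1, Yan, Vega, 29), (17, p3, Wes, Argo, 36), (17, p3, Wes, Orion, 39), (17, p3, Wes, Vega, 29), (17, p3, Yan, Argo, 36), (17, p3, Yan, Orion, 39), (17, p3, Yan, Vega, 29), (17, rd, Wes, Argo, 36), (17, rd, Wes, Orion, 39), (17, rd, Wes, Vega, 29), (17, rd, Yan, Argo, 36), (17, rd, Yan, Orion, 39), (17, rd, Yan, Vega, 29), (4, p2, Ned, Alpha, 3), (4, p2, Ned, Beta, 10), (4, p2, Rae, Alpha, 3), (4, p2, Rae, Beta, 10)}
π[title, sname, room]: project onto (title, sname, room) (18 duplicate(s) eliminated) → {(Alpha, Ned, 3), (Alpha, Rae, 3), (Argo, Wes, 36), (Argo, Yan, 36), (Beta, Ned, 10), (Beta, Rae, 10), (Orion, Wes, 39), (Orion, Yan, 39), (Vega, Wes, 29), (Vega, Yan, 29)}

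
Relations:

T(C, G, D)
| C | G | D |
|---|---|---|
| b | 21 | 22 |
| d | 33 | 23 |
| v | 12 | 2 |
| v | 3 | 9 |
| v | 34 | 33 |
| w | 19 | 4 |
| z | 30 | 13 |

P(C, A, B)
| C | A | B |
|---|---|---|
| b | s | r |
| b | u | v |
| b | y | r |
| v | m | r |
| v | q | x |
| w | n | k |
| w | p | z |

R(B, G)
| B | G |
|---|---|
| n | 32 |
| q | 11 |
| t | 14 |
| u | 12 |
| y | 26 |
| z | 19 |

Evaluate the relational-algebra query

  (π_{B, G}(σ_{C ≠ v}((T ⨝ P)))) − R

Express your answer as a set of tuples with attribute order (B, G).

{(k, 19), (r, 21), (v, 21)}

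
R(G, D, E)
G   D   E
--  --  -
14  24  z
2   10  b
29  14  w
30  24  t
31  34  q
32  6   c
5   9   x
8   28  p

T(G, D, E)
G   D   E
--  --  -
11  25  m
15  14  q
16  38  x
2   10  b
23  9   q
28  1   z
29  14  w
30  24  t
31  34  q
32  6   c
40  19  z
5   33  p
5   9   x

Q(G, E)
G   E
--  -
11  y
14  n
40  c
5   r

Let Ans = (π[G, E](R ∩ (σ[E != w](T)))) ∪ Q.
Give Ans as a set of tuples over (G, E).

Apply σ_{E != w}; surviving tuples: {(11, 25, m), (15, 14, q), (16, 38, x), (2, 10, b), (23, 9, q), (28, 1, z), (30, 24, t), (31, 34, q), (32, 6, c), (40, 19, z), (5, 33, p), (5, 9, x)}
Intersection: {(14, 24, z), (2, 10, b), (29, 14, w), (30, 24, t), (31, 34, q), (32, 6, c), (5, 9, x), (8, 28, p)} with {(11, 25, m), (15, 14, q), (16, 38, x), (2, 10, b), (23, 9, q), (28, 1, z), (30, 24, t), (31, 34, q), (32, 6, c), (40, 19, z), (5, 33, p), (5, 9, x)} → {(2, 10, b), (30, 24, t), (31, 34, q), (32, 6, c), (5, 9, x)}
π[G, E]: project onto (G, E) → {(2, b), (30, t), (31, q), (32, c), (5, x)}
Union: {(2, b), (30, t), (31, q), (32, c), (5, x)} with {(11, y), (14, n), (40, c), (5, r)} → {(11, y), (14, n), (2, b), (30, t), (31, q), (32, c), (40, c), (5, r), (5, x)}

{(11, y), (14, n), (2, b), (30, t), (31, q), (32, c), (40, c), (5, r), (5, x)}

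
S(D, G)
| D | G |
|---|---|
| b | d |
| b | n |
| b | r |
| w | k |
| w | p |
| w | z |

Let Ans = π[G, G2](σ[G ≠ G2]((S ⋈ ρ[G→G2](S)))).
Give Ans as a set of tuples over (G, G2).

{(d, n), (d, r), (k, p), (k, z), (n, d), (n, r), (p, k), (p, z), (r, d), (r, n), (z, k), (z, p)}

ρ[G→G2]: schema becomes (D, G2); tuples unchanged.
S ⋈ ρ[G→G2](S) (natural join on D): {(b, d, d), (b, d, n), (b, d, r), (b, n, d), (b, n, n), (b, n, r), (b, r, d), (b, r, n), (b, r, r), (w, k, k), (w, k, p), (w, k, z), (w, p, k), (w, p, p), (w, p, z), (w, z, k), (w, z, p), (w, z, z)}
σ[G ≠ G2]: keep tuples satisfying G ≠ G2 → {(b, d, n), (b, d, r), (b, n, d), (b, n, r), (b, r, d), (b, r, n), (w, k, p), (w, k, z), (w, p, k), (w, p, z), (w, z, k), (w, z, p)}
Projecting to G, G2: {(d, n), (d, r), (k, p), (k, z), (n, d), (n, r), (p, k), (p, z), (r, d), (r, n), (z, k), (z, p)}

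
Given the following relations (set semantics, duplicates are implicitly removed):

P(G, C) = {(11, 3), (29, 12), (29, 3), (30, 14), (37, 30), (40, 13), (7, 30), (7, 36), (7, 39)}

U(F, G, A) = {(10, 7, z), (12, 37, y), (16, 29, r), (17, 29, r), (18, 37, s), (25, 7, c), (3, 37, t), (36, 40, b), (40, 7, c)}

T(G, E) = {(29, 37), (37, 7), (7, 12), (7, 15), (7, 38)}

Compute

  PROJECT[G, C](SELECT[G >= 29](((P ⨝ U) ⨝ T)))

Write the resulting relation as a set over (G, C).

Joining P and U on G yields {(29, 12, 16, r), (29, 12, 17, r), (29, 3, 16, r), (29, 3, 17, r), (37, 30, 12, y), (37, 30, 18, s), (37, 30, 3, t), (40, 13, 36, b), (7, 30, 10, z), (7, 30, 25, c), (7, 30, 40, c), (7, 36, 10, z), (7, 36, 25, c), (7, 36, 40, c), (7, 39, 10, z), (7, 39, 25, c), (7, 39, 40, c)}.
Joining (P ⨝ U) and T on G yields {(29, 12, 16, r, 37), (29, 12, 17, r, 37), (29, 3, 16, r, 37), (29, 3, 17, r, 37), (37, 30, 12, y, 7), (37, 30, 18, s, 7), (37, 30, 3, t, 7), (7, 30, 10, z, 12), (7, 30, 10, z, 15), (7, 30, 10, z, 38), (7, 30, 25, c, 12), (7, 30, 25, c, 15), (7, 30, 25, c, 38), (7, 30, 40, c, 12), (7, 30, 40, c, 15), (7, 30, 40, c, 38), (7, 36, 10, z, 12), (7, 36, 10, z, 15), (7, 36, 10, z, 38), (7, 36, 25, c, 12), (7, 36, 25, c, 15), (7, 36, 25, c, 38), (7, 36, 40, c, 12), (7, 36, 40, c, 15), (7, 36, 40, c, 38), (7, 39, 10, z, 12), (7, 39, 10, z, 15), (7, 39, 10, z, 38), (7, 39, 25, c, 12), (7, 39, 25, c, 15), (7, 39, 25, c, 38), (7, 39, 40, c, 12), (7, 39, 40, c, 15), (7, 39, 40, c, 38)}.
Filtering on G >= 29 leaves {(29, 12, 16, r, 37), (29, 12, 17, r, 37), (29, 3, 16, r, 37), (29, 3, 17, r, 37), (37, 30, 12, y, 7), (37, 30, 18, s, 7), (37, 30, 3, t, 7)}.
π_{G, C} gives {(29, 12), (29, 3), (37, 30)} (4 duplicate(s) eliminated).

{(29, 12), (29, 3), (37, 30)}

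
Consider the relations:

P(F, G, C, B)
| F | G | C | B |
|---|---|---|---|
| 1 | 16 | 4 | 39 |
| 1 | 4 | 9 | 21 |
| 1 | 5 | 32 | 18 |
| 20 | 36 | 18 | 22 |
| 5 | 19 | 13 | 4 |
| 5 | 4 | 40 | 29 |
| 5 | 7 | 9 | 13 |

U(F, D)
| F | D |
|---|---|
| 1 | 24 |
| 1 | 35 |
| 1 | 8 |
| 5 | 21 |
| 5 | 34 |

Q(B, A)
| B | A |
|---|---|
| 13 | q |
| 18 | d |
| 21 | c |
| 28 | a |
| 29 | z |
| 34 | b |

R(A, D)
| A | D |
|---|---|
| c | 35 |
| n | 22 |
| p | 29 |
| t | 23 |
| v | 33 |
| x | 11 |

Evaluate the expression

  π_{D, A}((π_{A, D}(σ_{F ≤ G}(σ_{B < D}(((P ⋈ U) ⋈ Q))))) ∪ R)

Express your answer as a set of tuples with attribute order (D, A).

Natural join on F: {(1, 16, 4, 39, 24), (1, 16, 4, 39, 35), (1, 16, 4, 39, 8), (1, 4, 9, 21, 24), (1, 4, 9, 21, 35), (1, 4, 9, 21, 8), (1, 5, 32, 18, 24), (1, 5, 32, 18, 35), (1, 5, 32, 18, 8), (5, 19, 13, 4, 21), (5, 19, 13, 4, 34), (5, 4, 40, 29, 21), (5, 4, 40, 29, 34), (5, 7, 9, 13, 21), (5, 7, 9, 13, 34)}
Natural join on B: {(1, 4, 9, 21, 24, c), (1, 4, 9, 21, 35, c), (1, 4, 9, 21, 8, c), (1, 5, 32, 18, 24, d), (1, 5, 32, 18, 35, d), (1, 5, 32, 18, 8, d), (5, 4, 40, 29, 21, z), (5, 4, 40, 29, 34, z), (5, 7, 9, 13, 21, q), (5, 7, 9, 13, 34, q)}
Filtering on B < D leaves {(1, 4, 9, 21, 24, c), (1, 4, 9, 21, 35, c), (1, 5, 32, 18, 24, d), (1, 5, 32, 18, 35, d), (5, 4, 40, 29, 34, z), (5, 7, 9, 13, 21, q), (5, 7, 9, 13, 34, q)}.
Filtering on F ≤ G leaves {(1, 4, 9, 21, 24, c), (1, 4, 9, 21, 35, c), (1, 5, 32, 18, 24, d), (1, 5, 32, 18, 35, d), (5, 7, 9, 13, 21, q), (5, 7, 9, 13, 34, q)}.
Keep only column(s) A, D: {(c, 24), (c, 35), (d, 24), (d, 35), (q, 21), (q, 34)}
Union: {(c, 24), (c, 35), (d, 24), (d, 35), (q, 21), (q, 34)} with {(c, 35), (n, 22), (p, 29), (t, 23), (v, 33), (x, 11)} → {(c, 24), (c, 35), (d, 24), (d, 35), (n, 22), (p, 29), (q, 21), (q, 34), (t, 23), (v, 33), (x, 11)}
Keep only column(s) D, A: {(11, x), (21, q), (22, n), (23, t), (24, c), (24, d), (29, p), (33, v), (34, q), (35, c), (35, d)}

{(11, x), (21, q), (22, n), (23, t), (24, c), (24, d), (29, p), (33, v), (34, q), (35, c), (35, d)}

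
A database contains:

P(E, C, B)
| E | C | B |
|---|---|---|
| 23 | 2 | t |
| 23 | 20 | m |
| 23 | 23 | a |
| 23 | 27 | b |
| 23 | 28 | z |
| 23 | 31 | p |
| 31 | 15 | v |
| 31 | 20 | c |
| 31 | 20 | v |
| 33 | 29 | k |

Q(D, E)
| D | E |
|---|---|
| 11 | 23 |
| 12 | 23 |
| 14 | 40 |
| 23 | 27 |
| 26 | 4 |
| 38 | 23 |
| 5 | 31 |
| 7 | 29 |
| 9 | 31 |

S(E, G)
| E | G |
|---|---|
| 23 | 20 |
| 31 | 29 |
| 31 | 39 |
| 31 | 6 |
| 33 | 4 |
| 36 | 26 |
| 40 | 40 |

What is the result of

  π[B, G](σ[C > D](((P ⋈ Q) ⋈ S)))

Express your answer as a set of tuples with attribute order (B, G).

{(a, 20), (b, 20), (c, 29), (c, 39), (c, 6), (m, 20), (p, 20), (v, 29), (v, 39), (v, 6), (z, 20)}

P ⋈ Q (natural join on E): {(23, 2, t, 11), (23, 2, t, 12), (23, 2, t, 38), (23, 20, m, 11), (23, 20, m, 12), (23, 20, m, 38), (23, 23, a, 11), (23, 23, a, 12), (23, 23, a, 38), (23, 27, b, 11), (23, 27, b, 12), (23, 27, b, 38), (23, 28, z, 11), (23, 28, z, 12), (23, 28, z, 38), (23, 31, p, 11), (23, 31, p, 12), (23, 31, p, 38), (31, 15, v, 5), (31, 15, v, 9), (31, 20, c, 5), (31, 20, c, 9), (31, 20, v, 5), (31, 20, v, 9)}
(P ⋈ Q) ⋈ S (natural join on E): {(23, 2, t, 11, 20), (23, 2, t, 12, 20), (23, 2, t, 38, 20), (23, 20, m, 11, 20), (23, 20, m, 12, 20), (23, 20, m, 38, 20), (23, 23, a, 11, 20), (23, 23, a, 12, 20), (23, 23, a, 38, 20), (23, 27, b, 11, 20), (23, 27, b, 12, 20), (23, 27, b, 38, 20), (23, 28, z, 11, 20), (23, 28, z, 12, 20), (23, 28, z, 38, 20), (23, 31, p, 11, 20), (23, 31, p, 12, 20), (23, 31, p, 38, 20), (31, 15, v, 5, 29), (31, 15, v, 5, 39), (31, 15, v, 5, 6), (31, 15, v, 9, 29), (31, 15, v, 9, 39), (31, 15, v, 9, 6), (31, 20, c, 5, 29), (31, 20, c, 5, 39), (31, 20, c, 5, 6), (31, 20, c, 9, 29), (31, 20, c, 9, 39), (31, 20, c, 9, 6), (31, 20, v, 5, 29), (31, 20, v, 5, 39), (31, 20, v, 5, 6), (31, 20, v, 9, 29), (31, 20, v, 9, 39), (31, 20, v, 9, 6)}
Filtering on C > D leaves {(23, 20, m, 11, 20), (23, 20, m, 12, 20), (23, 23, a, 11, 20), (23, 23, a, 12, 20), (23, 27, b, 11, 20), (23, 27, b, 12, 20), (23, 28, z, 11, 20), (23, 28, z, 12, 20), (23, 31, p, 11, 20), (23, 31, p, 12, 20), (31, 15, v, 5, 29), (31, 15, v, 5, 39), (31, 15, v, 5, 6), (31, 15, v, 9, 29), (31, 15, v, 9, 39), (31, 15, v, 9, 6), (31, 20, c, 5, 29), (31, 20, c, 5, 39), (31, 20, c, 5, 6), (31, 20, c, 9, 29), (31, 20, c, 9, 39), (31, 20, c, 9, 6), (31, 20, v, 5, 29), (31, 20, v, 5, 39), (31, 20, v, 5, 6), (31, 20, v, 9, 29), (31, 20, v, 9, 39), (31, 20, v, 9, 6)}.
Projecting to B, G (17 duplicate(s) eliminated): {(a, 20), (b, 20), (c, 29), (c, 39), (c, 6), (m, 20), (p, 20), (v, 29), (v, 39), (v, 6), (z, 20)}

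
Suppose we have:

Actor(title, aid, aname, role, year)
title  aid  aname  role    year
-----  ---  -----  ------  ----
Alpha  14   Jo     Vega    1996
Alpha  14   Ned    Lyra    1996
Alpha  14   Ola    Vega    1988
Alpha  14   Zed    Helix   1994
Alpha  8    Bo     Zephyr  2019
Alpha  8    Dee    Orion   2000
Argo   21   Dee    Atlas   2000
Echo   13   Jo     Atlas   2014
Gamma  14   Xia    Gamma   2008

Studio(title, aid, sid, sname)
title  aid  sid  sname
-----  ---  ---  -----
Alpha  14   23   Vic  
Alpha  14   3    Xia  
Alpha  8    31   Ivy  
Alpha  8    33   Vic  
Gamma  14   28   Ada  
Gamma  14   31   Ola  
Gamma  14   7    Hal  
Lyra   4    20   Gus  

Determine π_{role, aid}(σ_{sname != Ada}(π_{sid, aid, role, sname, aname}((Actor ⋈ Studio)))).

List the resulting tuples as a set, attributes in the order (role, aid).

Actor ⋈ Studio (natural join on title, aid): {(Alpha, 14, Jo, Vega, 1996, 23, Vic), (Alpha, 14, Jo, Vega, 1996, 3, Xia), (Alpha, 14, Ned, Lyra, 1996, 23, Vic), (Alpha, 14, Ned, Lyra, 1996, 3, Xia), (Alpha, 14, Ola, Vega, 1988, 23, Vic), (Alpha, 14, Ola, Vega, 1988, 3, Xia), (Alpha, 14, Zed, Helix, 1994, 23, Vic), (Alpha, 14, Zed, Helix, 1994, 3, Xia), (Alpha, 8, Bo, Zephyr, 2019, 31, Ivy), (Alpha, 8, Bo, Zephyr, 2019, 33, Vic), (Alpha, 8, Dee, Orion, 2000, 31, Ivy), (Alpha, 8, Dee, Orion, 2000, 33, Vic), (Gamma, 14, Xia, Gamma, 2008, 28, Ada), (Gamma, 14, Xia, Gamma, 2008, 31, Ola), (Gamma, 14, Xia, Gamma, 2008, 7, Hal)}
Keep only column(s) sid, aid, role, sname, aname: {(23, 14, Helix, Vic, Zed), (23, 14, Lyra, Vic, Ned), (23, 14, Vega, Vic, Jo), (23, 14, Vega, Vic, Ola), (28, 14, Gamma, Ada, Xia), (3, 14, Helix, Xia, Zed), (3, 14, Lyra, Xia, Ned), (3, 14, Vega, Xia, Jo), (3, 14, Vega, Xia, Ola), (31, 14, Gamma, Ola, Xia), (31, 8, Orion, Ivy, Dee), (31, 8, Zephyr, Ivy, Bo), (33, 8, Orion, Vic, Dee), (33, 8, Zephyr, Vic, Bo), (7, 14, Gamma, Hal, Xia)}
σ[sname != Ada]: keep tuples satisfying sname != Ada → {(23, 14, Helix, Vic, Zed), (23, 14, Lyra, Vic, Ned), (23, 14, Vega, Vic, Jo), (23, 14, Vega, Vic, Ola), (3, 14, Helix, Xia, Zed), (3, 14, Lyra, Xia, Ned), (3, 14, Vega, Xia, Jo), (3, 14, Vega, Xia, Ola), (31, 14, Gamma, Ola, Xia), (31, 8, Orion, Ivy, Dee), (31, 8, Zephyr, Ivy, Bo), (33, 8, Orion, Vic, Dee), (33, 8, Zephyr, Vic, Bo), (7, 14, Gamma, Hal, Xia)}
Keep only column(s) role, aid (8 duplicate(s) eliminated): {(Gamma, 14), (Helix, 14), (Lyra, 14), (Orion, 8), (Vega, 14), (Zephyr, 8)}

{(Gamma, 14), (Helix, 14), (Lyra, 14), (Orion, 8), (Vega, 14), (Zephyr, 8)}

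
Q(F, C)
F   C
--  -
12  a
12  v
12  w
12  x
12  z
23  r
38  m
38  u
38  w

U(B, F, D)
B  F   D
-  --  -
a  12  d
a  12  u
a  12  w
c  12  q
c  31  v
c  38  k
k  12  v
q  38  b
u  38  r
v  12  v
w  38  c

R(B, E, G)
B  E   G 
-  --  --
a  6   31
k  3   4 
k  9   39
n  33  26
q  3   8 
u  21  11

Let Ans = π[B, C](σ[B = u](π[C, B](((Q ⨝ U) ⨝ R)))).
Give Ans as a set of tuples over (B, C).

Q ⋈ U (natural join on F): {(12, a, a, d), (12, a, a, u), (12, a, a, w), (12, a, c, q), (12, a, k, v), (12, a, v, v), (12, v, a, d), (12, v, a, u), (12, v, a, w), (12, v, c, q), (12, v, k, v), (12, v, v, v), (12, w, a, d), (12, w, a, u), (12, w, a, w), (12, w, c, q), (12, w, k, v), (12, w, v, v), (12, x, a, d), (12, x, a, u), (12, x, a, w), (12, x, c, q), (12, x, k, v), (12, x, v, v), (12, z, a, d), (12, z, a, u), (12, z, a, w), (12, z, c, q), (12, z, k, v), (12, z, v, v), (38, m, c, k), (38, m, q, b), (38, m, u, r), (38, m, w, c), (38, u, c, k), (38, u, q, b), (38, u, u, r), (38, u, w, c), (38, w, c, k), (38, w, q, b), (38, w, u, r), (38, w, w, c)}
(Q ⨝ U) ⋈ R (natural join on B): {(12, a, a, d, 6, 31), (12, a, a, u, 6, 31), (12, a, a, w, 6, 31), (12, a, k, v, 3, 4), (12, a, k, v, 9, 39), (12, v, a, d, 6, 31), (12, v, a, u, 6, 31), (12, v, a, w, 6, 31), (12, v, k, v, 3, 4), (12, v, k, v, 9, 39), (12, w, a, d, 6, 31), (12, w, a, u, 6, 31), (12, w, a, w, 6, 31), (12, w, k, v, 3, 4), (12, w, k, v, 9, 39), (12, x, a, d, 6, 31), (12, x, a, u, 6, 31), (12, x, a, w, 6, 31), (12, x, k, v, 3, 4), (12, x, k, v, 9, 39), (12, z, a, d, 6, 31), (12, z, a, u, 6, 31), (12, z, a, w, 6, 31), (12, z, k, v, 3, 4), (12, z, k, v, 9, 39), (38, m, q, b, 3, 8), (38, m, u, r, 21, 11), (38, u, q, b, 3, 8), (38, u, u, r, 21, 11), (38, w, q, b, 3, 8), (38, w, u, r, 21, 11)}
π[C, B]: project onto (C, B) (15 duplicate(s) eliminated) → {(a, a), (a, k), (m, q), (m, u), (u, q), (u, u), (v, a), (v, k), (w, a), (w, k), (w, q), (w, u), (x, a), (x, k), (z, a), (z, k)}
Selection B = u: {(m, u), (u, u), (w, u)}
π[B, C]: project onto (B, C) → {(u, m), (u, u), (u, w)}

{(u, m), (u, u), (u, w)}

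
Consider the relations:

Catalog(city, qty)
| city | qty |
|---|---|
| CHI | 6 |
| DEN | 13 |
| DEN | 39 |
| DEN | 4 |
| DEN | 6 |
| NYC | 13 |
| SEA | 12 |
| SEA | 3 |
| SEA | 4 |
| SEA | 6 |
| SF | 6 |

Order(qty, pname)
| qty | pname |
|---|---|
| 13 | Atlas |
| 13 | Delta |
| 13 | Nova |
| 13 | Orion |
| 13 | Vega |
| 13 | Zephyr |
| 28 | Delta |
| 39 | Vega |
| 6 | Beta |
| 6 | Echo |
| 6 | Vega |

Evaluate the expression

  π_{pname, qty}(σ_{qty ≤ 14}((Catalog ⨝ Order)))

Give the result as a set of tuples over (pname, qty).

Joining Catalog and Order on qty yields {(CHI, 6, Beta), (CHI, 6, Echo), (CHI, 6, Vega), (DEN, 13, Atlas), (DEN, 13, Delta), (DEN, 13, Nova), (DEN, 13, Orion), (DEN, 13, Vega), (DEN, 13, Zephyr), (DEN, 39, Vega), (DEN, 6, Beta), (DEN, 6, Echo), (DEN, 6, Vega), (NYC, 13, Atlas), (NYC, 13, Delta), (NYC, 13, Nova), (NYC, 13, Orion), (NYC, 13, Vega), (NYC, 13, Zephyr), (SEA, 6, Beta), (SEA, 6, Echo), (SEA, 6, Vega), (SF, 6, Beta), (SF, 6, Echo), (SF, 6, Vega)}.
Apply σ_{qty ≤ 14}; surviving tuples: {(CHI, 6, Beta), (CHI, 6, Echo), (CHI, 6, Vega), (DEN, 13, Atlas), (DEN, 13, Delta), (DEN, 13, Nova), (DEN, 13, Orion), (DEN, 13, Vega), (DEN, 13, Zephyr), (DEN, 6, Beta), (DEN, 6, Echo), (DEN, 6, Vega), (NYC, 13, Atlas), (NYC, 13, Delta), (NYC, 13, Nova), (NYC, 13, Orion), (NYC, 13, Vega), (NYC, 13, Zephyr), (SEA, 6, Beta), (SEA, 6, Echo), (SEA, 6, Vega), (SF, 6, Beta), (SF, 6, Echo), (SF, 6, Vega)}
π[pname, qty]: project onto (pname, qty) (15 duplicate(s) eliminated) → {(Atlas, 13), (Beta, 6), (Delta, 13), (Echo, 6), (Nova, 13), (Orion, 13), (Vega, 13), (Vega, 6), (Zephyr, 13)}

{(Atlas, 13), (Beta, 6), (Delta, 13), (Echo, 6), (Nova, 13), (Orion, 13), (Vega, 13), (Vega, 6), (Zephyr, 13)}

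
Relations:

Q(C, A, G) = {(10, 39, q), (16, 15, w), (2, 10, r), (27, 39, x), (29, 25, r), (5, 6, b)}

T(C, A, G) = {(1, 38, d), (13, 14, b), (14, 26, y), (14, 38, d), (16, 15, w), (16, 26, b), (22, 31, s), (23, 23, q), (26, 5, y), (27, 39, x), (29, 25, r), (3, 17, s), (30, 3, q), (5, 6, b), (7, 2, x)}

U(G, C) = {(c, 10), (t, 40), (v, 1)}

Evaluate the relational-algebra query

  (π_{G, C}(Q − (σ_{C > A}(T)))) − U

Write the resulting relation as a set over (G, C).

{(b, 5), (q, 10), (r, 2), (x, 27)}

σ[C > A]: keep tuples satisfying C > A → {(16, 15, w), (26, 5, y), (29, 25, r), (30, 3, q), (7, 2, x)}
Set difference of the two operands is {(10, 39, q), (2, 10, r), (27, 39, x), (5, 6, b)}.
Projecting to G, C: {(b, 5), (q, 10), (r, 2), (x, 27)}
Set difference of the two operands is {(b, 5), (q, 10), (r, 2), (x, 27)}.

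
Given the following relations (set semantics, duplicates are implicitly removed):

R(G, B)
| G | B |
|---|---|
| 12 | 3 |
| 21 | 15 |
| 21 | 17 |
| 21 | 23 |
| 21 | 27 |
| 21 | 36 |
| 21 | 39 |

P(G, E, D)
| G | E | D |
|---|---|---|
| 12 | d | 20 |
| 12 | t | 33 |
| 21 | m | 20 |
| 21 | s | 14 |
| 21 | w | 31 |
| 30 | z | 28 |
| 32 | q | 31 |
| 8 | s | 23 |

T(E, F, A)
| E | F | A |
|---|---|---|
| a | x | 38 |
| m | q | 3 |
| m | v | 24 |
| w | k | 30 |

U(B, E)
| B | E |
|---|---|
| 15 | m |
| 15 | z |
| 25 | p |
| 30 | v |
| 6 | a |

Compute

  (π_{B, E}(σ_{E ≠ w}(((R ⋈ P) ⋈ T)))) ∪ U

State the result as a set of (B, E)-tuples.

R ⋈ P (natural join on G): {(12, 3, d, 20), (12, 3, t, 33), (21, 15, m, 20), (21, 15, s, 14), (21, 15, w, 31), (21, 17, m, 20), (21, 17, s, 14), (21, 17, w, 31), (21, 23, m, 20), (21, 23, s, 14), (21, 23, w, 31), (21, 27, m, 20), (21, 27, s, 14), (21, 27, w, 31), (21, 36, m, 20), (21, 36, s, 14), (21, 36, w, 31), (21, 39, m, 20), (21, 39, s, 14), (21, 39, w, 31)}
(R ⋈ P) ⋈ T (natural join on E): {(21, 15, m, 20, q, 3), (21, 15, m, 20, v, 24), (21, 15, w, 31, k, 30), (21, 17, m, 20, q, 3), (21, 17, m, 20, v, 24), (21, 17, w, 31, k, 30), (21, 23, m, 20, q, 3), (21, 23, m, 20, v, 24), (21, 23, w, 31, k, 30), (21, 27, m, 20, q, 3), (21, 27, m, 20, v, 24), (21, 27, w, 31, k, 30), (21, 36, m, 20, q, 3), (21, 36, m, 20, v, 24), (21, 36, w, 31, k, 30), (21, 39, m, 20, q, 3), (21, 39, m, 20, v, 24), (21, 39, w, 31, k, 30)}
Filtering on E ≠ w leaves {(21, 15, m, 20, q, 3), (21, 15, m, 20, v, 24), (21, 17, m, 20, q, 3), (21, 17, m, 20, v, 24), (21, 23, m, 20, q, 3), (21, 23, m, 20, v, 24), (21, 27, m, 20, q, 3), (21, 27, m, 20, v, 24), (21, 36, m, 20, q, 3), (21, 36, m, 20, v, 24), (21, 39, m, 20, q, 3), (21, 39, m, 20, v, 24)}.
Keep only column(s) B, E (6 duplicate(s) eliminated): {(15, m), (17, m), (23, m), (27, m), (36, m), (39, m)}
Set union of the two operands is {(15, m), (15, z), (17, m), (23, m), (25, p), (27, m), (30, v), (36, m), (39, m), (6, a)}.

{(15, m), (15, z), (17, m), (23, m), (25, p), (27, m), (30, v), (36, m), (39, m), (6, a)}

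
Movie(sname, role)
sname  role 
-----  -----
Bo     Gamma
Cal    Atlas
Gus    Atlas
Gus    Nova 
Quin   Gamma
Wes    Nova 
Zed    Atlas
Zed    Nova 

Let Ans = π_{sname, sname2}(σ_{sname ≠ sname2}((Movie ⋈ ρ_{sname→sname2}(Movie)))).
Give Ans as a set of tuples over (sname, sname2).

{(Bo, Quin), (Cal, Gus), (Cal, Zed), (Gus, Cal), (Gus, Wes), (Gus, Zed), (Quin, Bo), (Wes, Gus), (Wes, Zed), (Zed, Cal), (Zed, Gus), (Zed, Wes)}

ρ[sname→sname2]: schema becomes (sname2, role); tuples unchanged.
Natural join on role: {(Bo, Gamma, Bo), (Bo, Gamma, Quin), (Cal, Atlas, Cal), (Cal, Atlas, Gus), (Cal, Atlas, Zed), (Gus, Atlas, Cal), (Gus, Atlas, Gus), (Gus, Atlas, Zed), (Gus, Nova, Gus), (Gus, Nova, Wes), (Gus, Nova, Zed), (Quin, Gamma, Bo), (Quin, Gamma, Quin), (Wes, Nova, Gus), (Wes, Nova, Wes), (Wes, Nova, Zed), (Zed, Atlas, Cal), (Zed, Atlas, Gus), (Zed, Atlas, Zed), (Zed, Nova, Gus), (Zed, Nova, Wes), (Zed, Nova, Zed)}
σ[sname ≠ sname2]: keep tuples satisfying sname ≠ sname2 → {(Bo, Gamma, Quin), (Cal, Atlas, Gus), (Cal, Atlas, Zed), (Gus, Atlas, Cal), (Gus, Atlas, Zed), (Gus, Nova, Wes), (Gus, Nova, Zed), (Quin, Gamma, Bo), (Wes, Nova, Gus), (Wes, Nova, Zed), (Zed, Atlas, Cal), (Zed, Atlas, Gus), (Zed, Nova, Gus), (Zed, Nova, Wes)}
Keep only column(s) sname, sname2 (2 duplicate(s) eliminated): {(Bo, Quin), (Cal, Gus), (Cal, Zed), (Gus, Cal), (Gus, Wes), (Gus, Zed), (Quin, Bo), (Wes, Gus), (Wes, Zed), (Zed, Cal), (Zed, Gus), (Zed, Wes)}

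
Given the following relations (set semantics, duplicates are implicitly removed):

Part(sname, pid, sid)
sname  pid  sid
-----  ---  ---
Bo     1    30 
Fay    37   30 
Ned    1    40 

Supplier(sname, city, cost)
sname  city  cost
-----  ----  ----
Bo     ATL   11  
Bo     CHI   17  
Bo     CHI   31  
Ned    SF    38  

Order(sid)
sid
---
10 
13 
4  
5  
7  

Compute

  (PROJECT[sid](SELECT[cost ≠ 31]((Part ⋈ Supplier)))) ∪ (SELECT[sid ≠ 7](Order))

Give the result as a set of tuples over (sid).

{10, 13, 30, 4, 40, 5}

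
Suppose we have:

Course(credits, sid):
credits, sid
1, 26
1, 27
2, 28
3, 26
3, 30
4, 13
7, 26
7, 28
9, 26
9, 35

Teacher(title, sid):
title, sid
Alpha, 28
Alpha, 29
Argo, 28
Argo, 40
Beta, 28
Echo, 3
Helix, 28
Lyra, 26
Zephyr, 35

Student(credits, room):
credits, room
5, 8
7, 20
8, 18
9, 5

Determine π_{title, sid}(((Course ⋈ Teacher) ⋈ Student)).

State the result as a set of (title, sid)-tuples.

{(Alpha, 28), (Argo, 28), (Beta, 28), (Helix, 28), (Lyra, 26), (Zephyr, 35)}

Joining Course and Teacher on sid yields {(1, 26, Lyra), (2, 28, Alpha), (2, 28, Argo), (2, 28, Beta), (2, 28, Helix), (3, 26, Lyra), (7, 26, Lyra), (7, 28, Alpha), (7, 28, Argo), (7, 28, Beta), (7, 28, Helix), (9, 26, Lyra), (9, 35, Zephyr)}.
Joining (Course ⋈ Teacher) and Student on credits yields {(7, 26, Lyra, 20), (7, 28, Alpha, 20), (7, 28, Argo, 20), (7, 28, Beta, 20), (7, 28, Helix, 20), (9, 26, Lyra, 5), (9, 35, Zephyr, 5)}.
π_{title, sid} gives {(Alpha, 28), (Argo, 28), (Beta, 28), (Helix, 28), (Lyra, 26), (Zephyr, 35)} (1 duplicate(s) eliminated).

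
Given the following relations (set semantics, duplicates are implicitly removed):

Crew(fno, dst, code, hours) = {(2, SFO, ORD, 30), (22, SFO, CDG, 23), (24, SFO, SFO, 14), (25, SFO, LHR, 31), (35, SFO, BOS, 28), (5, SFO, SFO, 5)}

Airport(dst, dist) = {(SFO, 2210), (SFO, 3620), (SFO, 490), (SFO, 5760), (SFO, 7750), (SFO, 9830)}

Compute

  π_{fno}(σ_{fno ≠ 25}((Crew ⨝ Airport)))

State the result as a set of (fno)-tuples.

Natural join on dst: {(2, SFO, ORD, 30, 2210), (2, SFO, ORD, 30, 3620), (2, SFO, ORD, 30, 490), (2, SFO, ORD, 30, 5760), (2, SFO, ORD, 30, 7750), (2, SFO, ORD, 30, 9830), (22, SFO, CDG, 23, 2210), (22, SFO, CDG, 23, 3620), (22, SFO, CDG, 23, 490), (22, SFO, CDG, 23, 5760), (22, SFO, CDG, 23, 7750), (22, SFO, CDG, 23, 9830), (24, SFO, SFO, 14, 2210), (24, SFO, SFO, 14, 3620), (24, SFO, SFO, 14, 490), (24, SFO, SFO, 14, 5760), (24, SFO, SFO, 14, 7750), (24, SFO, SFO, 14, 9830), (25, SFO, LHR, 31, 2210), (25, SFO, LHR, 31, 3620), (25, SFO, LHR, 31, 490), (25, SFO, LHR, 31, 5760), (25, SFO, LHR, 31, 7750), (25, SFO, LHR, 31, 9830), (35, SFO, BOS, 28, 2210), (35, SFO, BOS, 28, 3620), (35, SFO, BOS, 28, 490), (35, SFO, BOS, 28, 5760), (35, SFO, BOS, 28, 7750), (35, SFO, BOS, 28, 9830), (5, SFO, SFO, 5, 2210), (5, SFO, SFO, 5, 3620), (5, SFO, SFO, 5, 490), (5, SFO, SFO, 5, 5760), (5, SFO, SFO, 5, 7750), (5, SFO, SFO, 5, 9830)}
Filtering on fno ≠ 25 leaves {(2, SFO, ORD, 30, 2210), (2, SFO, ORD, 30, 3620), (2, SFO, ORD, 30, 490), (2, SFO, ORD, 30, 5760), (2, SFO, ORD, 30, 7750), (2, SFO, ORD, 30, 9830), (22, SFO, CDG, 23, 2210), (22, SFO, CDG, 23, 3620), (22, SFO, CDG, 23, 490), (22, SFO, CDG, 23, 5760), (22, SFO, CDG, 23, 7750), (22, SFO, CDG, 23, 9830), (24, SFO, SFO, 14, 2210), (24, SFO, SFO, 14, 3620), (24, SFO, SFO, 14, 490), (24, SFO, SFO, 14, 5760), (24, SFO, SFO, 14, 7750), (24, SFO, SFO, 14, 9830), (35, SFO, BOS, 28, 2210), (35, SFO, BOS, 28, 3620), (35, SFO, BOS, 28, 490), (35, SFO, BOS, 28, 5760), (35, SFO, BOS, 28, 7750), (35, SFO, BOS, 28, 9830), (5, SFO, SFO, 5, 2210), (5, SFO, SFO, 5, 3620), (5, SFO, SFO, 5, 490), (5, SFO, SFO, 5, 5760), (5, SFO, SFO, 5, 7750), (5, SFO, SFO, 5, 9830)}.
π_{fno} gives {2, 22, 24, 35, 5} (25 duplicate(s) eliminated).

{2, 22, 24, 35, 5}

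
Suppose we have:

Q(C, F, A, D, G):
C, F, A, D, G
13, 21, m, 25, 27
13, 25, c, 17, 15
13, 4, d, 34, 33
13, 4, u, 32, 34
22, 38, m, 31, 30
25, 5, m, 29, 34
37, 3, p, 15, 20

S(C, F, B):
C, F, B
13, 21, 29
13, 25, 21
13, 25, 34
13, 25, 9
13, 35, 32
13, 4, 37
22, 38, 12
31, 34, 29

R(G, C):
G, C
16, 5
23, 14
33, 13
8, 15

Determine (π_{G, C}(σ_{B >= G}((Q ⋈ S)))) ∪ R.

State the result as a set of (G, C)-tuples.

{(15, 13), (16, 5), (23, 14), (27, 13), (33, 13), (34, 13), (8, 15)}

Q ⋈ S (natural join on C, F): {(13, 21, m, 25, 27, 29), (13, 25, c, 17, 15, 21), (13, 25, c, 17, 15, 34), (13, 25, c, 17, 15, 9), (13, 4, d, 34, 33, 37), (13, 4, u, 32, 34, 37), (22, 38, m, 31, 30, 12)}
Apply σ_{B >= G}; surviving tuples: {(13, 21, m, 25, 27, 29), (13, 25, c, 17, 15, 21), (13, 25, c, 17, 15, 34), (13, 4, d, 34, 33, 37), (13, 4, u, 32, 34, 37)}
Projecting to G, C (1 duplicate(s) eliminated): {(15, 13), (27, 13), (33, 13), (34, 13)}
Taking the union: {(15, 13), (16, 5), (23, 14), (27, 13), (33, 13), (34, 13), (8, 15)}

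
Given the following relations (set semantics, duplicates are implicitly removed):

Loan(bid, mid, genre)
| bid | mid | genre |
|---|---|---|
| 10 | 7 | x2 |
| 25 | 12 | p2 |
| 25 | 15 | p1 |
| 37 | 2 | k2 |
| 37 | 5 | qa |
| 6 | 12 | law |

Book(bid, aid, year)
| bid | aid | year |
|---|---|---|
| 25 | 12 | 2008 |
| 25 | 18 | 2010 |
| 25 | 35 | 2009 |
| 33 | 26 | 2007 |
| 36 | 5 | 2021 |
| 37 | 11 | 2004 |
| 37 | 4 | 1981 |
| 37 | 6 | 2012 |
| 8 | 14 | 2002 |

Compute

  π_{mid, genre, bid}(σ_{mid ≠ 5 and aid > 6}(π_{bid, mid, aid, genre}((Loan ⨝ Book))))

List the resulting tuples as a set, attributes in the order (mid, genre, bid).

{(12, p2, 25), (15, p1, 25), (2, k2, 37)}

Joining Loan and Book on bid yields {(25, 12, p2, 12, 2008), (25, 12, p2, 18, 2010), (25, 12, p2, 35, 2009), (25, 15, p1, 12, 2008), (25, 15, p1, 18, 2010), (25, 15, p1, 35, 2009), (37, 2, k2, 11, 2004), (37, 2, k2, 4, 1981), (37, 2, k2, 6, 2012), (37, 5, qa, 11, 2004), (37, 5, qa, 4, 1981), (37, 5, qa, 6, 2012)}.
Keep only column(s) bid, mid, aid, genre: {(25, 12, 12, p2), (25, 12, 18, p2), (25, 12, 35, p2), (25, 15, 12, p1), (25, 15, 18, p1), (25, 15, 35, p1), (37, 2, 11, k2), (37, 2, 4, k2), (37, 2, 6, k2), (37, 5, 11, qa), (37, 5, 4, qa), (37, 5, 6, qa)}
Apply σ_{mid ≠ 5 and aid > 6}; surviving tuples: {(25, 12, 12, p2), (25, 12, 18, p2), (25, 12, 35, p2), (25, 15, 12, p1), (25, 15, 18, p1), (25, 15, 35, p1), (37, 2, 11, k2)}
Keep only column(s) mid, genre, bid (4 duplicate(s) eliminated): {(12, p2, 25), (15, p1, 25), (2, k2, 37)}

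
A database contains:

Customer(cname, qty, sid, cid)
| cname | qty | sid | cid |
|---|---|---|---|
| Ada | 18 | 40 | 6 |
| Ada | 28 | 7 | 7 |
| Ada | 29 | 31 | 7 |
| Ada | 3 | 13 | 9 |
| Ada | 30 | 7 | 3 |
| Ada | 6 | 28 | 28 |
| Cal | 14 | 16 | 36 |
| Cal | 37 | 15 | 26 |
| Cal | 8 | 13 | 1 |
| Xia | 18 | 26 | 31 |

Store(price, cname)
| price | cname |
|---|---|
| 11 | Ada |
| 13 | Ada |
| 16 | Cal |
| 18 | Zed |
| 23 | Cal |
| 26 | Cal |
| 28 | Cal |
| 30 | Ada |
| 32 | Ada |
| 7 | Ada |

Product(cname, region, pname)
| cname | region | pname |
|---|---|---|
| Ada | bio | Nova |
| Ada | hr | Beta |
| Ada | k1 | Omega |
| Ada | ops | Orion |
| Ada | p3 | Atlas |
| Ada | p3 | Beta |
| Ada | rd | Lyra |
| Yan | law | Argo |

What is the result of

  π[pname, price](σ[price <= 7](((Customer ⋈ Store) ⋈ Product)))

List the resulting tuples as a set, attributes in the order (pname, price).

{(Atlas, 7), (Beta, 7), (Lyra, 7), (Nova, 7), (Omega, 7), (Orion, 7)}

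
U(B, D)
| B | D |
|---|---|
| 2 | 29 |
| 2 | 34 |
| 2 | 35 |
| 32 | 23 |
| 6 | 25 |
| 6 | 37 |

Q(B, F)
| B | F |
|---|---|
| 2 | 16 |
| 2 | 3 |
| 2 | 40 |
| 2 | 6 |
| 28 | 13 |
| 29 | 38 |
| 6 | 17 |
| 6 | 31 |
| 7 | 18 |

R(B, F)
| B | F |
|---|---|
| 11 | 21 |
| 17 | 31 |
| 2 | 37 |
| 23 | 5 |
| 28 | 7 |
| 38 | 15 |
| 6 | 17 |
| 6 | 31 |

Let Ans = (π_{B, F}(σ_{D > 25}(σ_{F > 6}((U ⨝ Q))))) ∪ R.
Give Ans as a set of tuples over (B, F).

Natural join on B: {(2, 29, 16), (2, 29, 3), (2, 29, 40), (2, 29, 6), (2, 34, 16), (2, 34, 3), (2, 34, 40), (2, 34, 6), (2, 35, 16), (2, 35, 3), (2, 35, 40), (2, 35, 6), (6, 25, 17), (6, 25, 31), (6, 37, 17), (6, 37, 31)}
Filtering on F > 6 leaves {(2, 29, 16), (2, 29, 40), (2, 34, 16), (2, 34, 40), (2, 35, 16), (2, 35, 40), (6, 25, 17), (6, 25, 31), (6, 37, 17), (6, 37, 31)}.
Filtering on D > 25 leaves {(2, 29, 16), (2, 29, 40), (2, 34, 16), (2, 34, 40), (2, 35, 16), (2, 35, 40), (6, 37, 17), (6, 37, 31)}.
π_{B, F} gives {(2, 16), (2, 40), (6, 17), (6, 31)} (4 duplicate(s) eliminated).
Taking the union: {(11, 21), (17, 31), (2, 16), (2, 37), (2, 40), (23, 5), (28, 7), (38, 15), (6, 17), (6, 31)}

{(11, 21), (17, 31), (2, 16), (2, 37), (2, 40), (23, 5), (28, 7), (38, 15), (6, 17), (6, 31)}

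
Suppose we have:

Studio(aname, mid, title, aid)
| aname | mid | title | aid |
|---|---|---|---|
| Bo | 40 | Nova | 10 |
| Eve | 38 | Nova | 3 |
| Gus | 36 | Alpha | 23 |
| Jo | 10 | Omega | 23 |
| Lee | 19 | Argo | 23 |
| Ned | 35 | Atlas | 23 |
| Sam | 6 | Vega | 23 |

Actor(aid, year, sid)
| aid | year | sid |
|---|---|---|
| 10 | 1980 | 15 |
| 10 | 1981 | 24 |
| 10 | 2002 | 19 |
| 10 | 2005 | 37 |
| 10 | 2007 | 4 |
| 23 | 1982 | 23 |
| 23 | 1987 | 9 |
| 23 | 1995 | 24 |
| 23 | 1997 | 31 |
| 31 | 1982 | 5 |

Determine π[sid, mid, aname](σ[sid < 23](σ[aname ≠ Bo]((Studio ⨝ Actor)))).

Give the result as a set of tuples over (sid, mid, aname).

{(9, 10, Jo), (9, 19, Lee), (9, 35, Ned), (9, 36, Gus), (9, 6, Sam)}

Natural join on aid: {(Bo, 40, Nova, 10, 1980, 15), (Bo, 40, Nova, 10, 1981, 24), (Bo, 40, Nova, 10, 2002, 19), (Bo, 40, Nova, 10, 2005, 37), (Bo, 40, Nova, 10, 2007, 4), (Gus, 36, Alpha, 23, 1982, 23), (Gus, 36, Alpha, 23, 1987, 9), (Gus, 36, Alpha, 23, 1995, 24), (Gus, 36, Alpha, 23, 1997, 31), (Jo, 10, Omega, 23, 1982, 23), (Jo, 10, Omega, 23, 1987, 9), (Jo, 10, Omega, 23, 1995, 24), (Jo, 10, Omega, 23, 1997, 31), (Lee, 19, Argo, 23, 1982, 23), (Lee, 19, Argo, 23, 1987, 9), (Lee, 19, Argo, 23, 1995, 24), (Lee, 19, Argo, 23, 1997, 31), (Ned, 35, Atlas, 23, 1982, 23), (Ned, 35, Atlas, 23, 1987, 9), (Ned, 35, Atlas, 23, 1995, 24), (Ned, 35, Atlas, 23, 1997, 31), (Sam, 6, Vega, 23, 1982, 23), (Sam, 6, Vega, 23, 1987, 9), (Sam, 6, Vega, 23, 1995, 24), (Sam, 6, Vega, 23, 1997, 31)}
Filtering on aname ≠ Bo leaves {(Gus, 36, Alpha, 23, 1982, 23), (Gus, 36, Alpha, 23, 1987, 9), (Gus, 36, Alpha, 23, 1995, 24), (Gus, 36, Alpha, 23, 1997, 31), (Jo, 10, Omega, 23, 1982, 23), (Jo, 10, Omega, 23, 1987, 9), (Jo, 10, Omega, 23, 1995, 24), (Jo, 10, Omega, 23, 1997, 31), (Lee, 19, Argo, 23, 1982, 23), (Lee, 19, Argo, 23, 1987, 9), (Lee, 19, Argo, 23, 1995, 24), (Lee, 19, Argo, 23, 1997, 31), (Ned, 35, Atlas, 23, 1982, 23), (Ned, 35, Atlas, 23, 1987, 9), (Ned, 35, Atlas, 23, 1995, 24), (Ned, 35, Atlas, 23, 1997, 31), (Sam, 6, Vega, 23, 1982, 23), (Sam, 6, Vega, 23, 1987, 9), (Sam, 6, Vega, 23, 1995, 24), (Sam, 6, Vega, 23, 1997, 31)}.
Filtering on sid < 23 leaves {(Gus, 36, Alpha, 23, 1987, 9), (Jo, 10, Omega, 23, 1987, 9), (Lee, 19, Argo, 23, 1987, 9), (Ned, 35, Atlas, 23, 1987, 9), (Sam, 6, Vega, 23, 1987, 9)}.
π_{sid, mid, aname} gives {(9, 10, Jo), (9, 19, Lee), (9, 35, Ned), (9, 36, Gus), (9, 6, Sam)}.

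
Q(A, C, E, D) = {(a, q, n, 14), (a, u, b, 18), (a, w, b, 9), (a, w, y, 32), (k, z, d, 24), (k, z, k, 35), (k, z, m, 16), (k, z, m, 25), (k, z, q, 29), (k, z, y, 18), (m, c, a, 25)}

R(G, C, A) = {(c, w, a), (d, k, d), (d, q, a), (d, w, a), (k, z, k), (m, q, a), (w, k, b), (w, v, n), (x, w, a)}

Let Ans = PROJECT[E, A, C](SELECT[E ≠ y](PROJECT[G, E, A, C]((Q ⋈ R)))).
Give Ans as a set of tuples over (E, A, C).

{(b, a, w), (d, k, z), (k, k, z), (m, k, z), (n, a, q), (q, k, z)}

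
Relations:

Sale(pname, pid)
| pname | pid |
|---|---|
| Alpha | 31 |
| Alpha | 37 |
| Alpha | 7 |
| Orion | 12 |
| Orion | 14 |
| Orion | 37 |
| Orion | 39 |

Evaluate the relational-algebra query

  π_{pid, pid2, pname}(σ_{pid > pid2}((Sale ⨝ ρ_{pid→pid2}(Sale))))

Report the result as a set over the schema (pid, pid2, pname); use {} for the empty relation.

{(14, 12, Orion), (31, 7, Alpha), (37, 12, Orion), (37, 14, Orion), (37, 31, Alpha), (37, 7, Alpha), (39, 12, Orion), (39, 14, Orion), (39, 37, Orion)}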